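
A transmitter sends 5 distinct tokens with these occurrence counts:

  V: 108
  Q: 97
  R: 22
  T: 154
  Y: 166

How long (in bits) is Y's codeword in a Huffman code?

Repeatedly merge the two smallest:
merge R(22) and Q(97): 119
merge V(108) and 119: 227
merge T(154) and Y(166): 320
merge 227 and 320: 547
The subtree containing Y is merged 2 times, so code length = 2.

2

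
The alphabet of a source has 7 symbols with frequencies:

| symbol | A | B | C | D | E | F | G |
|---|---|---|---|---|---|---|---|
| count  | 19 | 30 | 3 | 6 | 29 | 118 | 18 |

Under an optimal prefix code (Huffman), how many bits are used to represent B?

3

Repeatedly merge the two smallest:
combine C(3), D(6) → 9
combine 9, G(18) → 27
combine A(19), 27 → 46
combine E(29), B(30) → 59
combine 46, 59 → 105
combine 105, F(118) → 223
The subtree containing B is merged 3 times, so code length = 3.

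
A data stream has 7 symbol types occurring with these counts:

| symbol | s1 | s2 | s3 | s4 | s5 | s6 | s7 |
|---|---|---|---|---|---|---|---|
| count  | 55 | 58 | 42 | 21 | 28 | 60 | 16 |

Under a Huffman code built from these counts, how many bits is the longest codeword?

Merge the two lowest-weight nodes at each step:
combine s7(16), s4(21) → 37
combine s5(28), 37 → 65
combine s3(42), s1(55) → 97
combine s2(58), s6(60) → 118
combine 65, 97 → 162
combine 118, 162 → 280
The rarest symbols sit at the bottom; the longest codeword is 4 bits.

4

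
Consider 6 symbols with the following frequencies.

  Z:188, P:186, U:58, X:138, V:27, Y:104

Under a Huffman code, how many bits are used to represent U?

Repeatedly merge the two smallest:
merge V(27) and U(58): 85
merge 85 and Y(104): 189
merge X(138) and P(186): 324
merge Z(188) and 189: 377
merge 324 and 377: 701
U's leaf is at depth 4, giving a 4-bit codeword.

4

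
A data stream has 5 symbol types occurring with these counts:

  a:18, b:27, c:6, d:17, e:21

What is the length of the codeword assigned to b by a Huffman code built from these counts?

Repeatedly merge the two smallest:
merge c(6) and d(17): 23
merge a(18) and e(21): 39
merge 23 and b(27): 50
merge 39 and 50: 89
b's leaf is at depth 2, giving a 2-bit codeword.

2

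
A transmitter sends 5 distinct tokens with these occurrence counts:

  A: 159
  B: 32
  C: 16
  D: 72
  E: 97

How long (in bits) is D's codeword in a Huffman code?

Build the tree from the bottom:
C(16) + B(32) → 48
48 + D(72) → 120
E(97) + 120 → 217
A(159) + 217 → 376
D's leaf is at depth 3, giving a 3-bit codeword.

3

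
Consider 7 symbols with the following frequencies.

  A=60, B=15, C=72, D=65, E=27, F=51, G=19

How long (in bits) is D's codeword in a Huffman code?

Repeatedly merge the two smallest:
merge B(15) and G(19): 34
merge E(27) and 34: 61
merge F(51) and A(60): 111
merge 61 and D(65): 126
merge C(72) and 111: 183
merge 126 and 183: 309
The subtree containing D is merged 2 times, so code length = 2.

2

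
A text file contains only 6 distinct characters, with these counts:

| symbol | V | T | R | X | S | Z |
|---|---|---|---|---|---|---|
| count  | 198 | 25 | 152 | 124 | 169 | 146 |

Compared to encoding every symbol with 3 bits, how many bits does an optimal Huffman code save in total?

370

Fixed-length: 3 bits × 814 symbols = 2442 bits.
Huffman merges:
merge T(25) and X(124): 149
merge Z(146) and 149: 295
merge R(152) and S(169): 321
merge V(198) and 295: 493
merge 321 and 493: 814
Huffman total = 149 + 295 + 321 + 493 + 814 = 2072 bits.
Saving = 2442 − 2072 = 370 bits.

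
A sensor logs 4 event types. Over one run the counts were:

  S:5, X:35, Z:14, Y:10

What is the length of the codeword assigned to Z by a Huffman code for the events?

Huffman merges, smallest pair first:
combine S(5), Y(10) → 15
combine Z(14), 15 → 29
combine 29, X(35) → 64
Z sits 2 levels below the root, so its codeword is 2 bits.

2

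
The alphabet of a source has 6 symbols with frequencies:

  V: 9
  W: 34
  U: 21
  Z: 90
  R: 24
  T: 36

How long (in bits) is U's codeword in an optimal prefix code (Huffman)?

Repeatedly merge the two smallest:
merge V(9) and U(21): 30
merge R(24) and 30: 54
merge W(34) and T(36): 70
merge 54 and 70: 124
merge Z(90) and 124: 214
U's leaf is at depth 4, giving a 4-bit codeword.

4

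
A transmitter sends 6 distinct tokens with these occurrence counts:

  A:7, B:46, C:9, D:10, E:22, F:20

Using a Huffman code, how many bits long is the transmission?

Greedily combine the two least-frequent nodes:
merge A(7) and C(9): 16
merge D(10) and 16: 26
merge F(20) and E(22): 42
merge 26 and 42: 68
merge B(46) and 68: 114
Total encoded bits = sum of merged weights = 16 + 26 + 42 + 68 + 114 = 266.

266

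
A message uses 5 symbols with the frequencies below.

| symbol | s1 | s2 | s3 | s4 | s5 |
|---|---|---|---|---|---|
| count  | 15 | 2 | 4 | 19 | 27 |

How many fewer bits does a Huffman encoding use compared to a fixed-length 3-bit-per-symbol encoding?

67

Fixed-length: 3 bits × 67 symbols = 201 bits.
Huffman merges:
combine s2(2), s3(4) → 6
combine 6, s1(15) → 21
combine s4(19), 21 → 40
combine s5(27), 40 → 67
Huffman total = 6 + 21 + 40 + 67 = 134 bits.
Saving = 201 − 134 = 67 bits.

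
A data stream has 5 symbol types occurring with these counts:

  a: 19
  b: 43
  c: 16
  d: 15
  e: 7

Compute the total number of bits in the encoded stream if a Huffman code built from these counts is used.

214

Merge the two smallest weights repeatedly:
combine e(7), d(15) → 22
combine c(16), a(19) → 35
combine 22, 35 → 57
combine b(43), 57 → 100
Total encoded bits = sum of merged weights = 22 + 35 + 57 + 100 = 214.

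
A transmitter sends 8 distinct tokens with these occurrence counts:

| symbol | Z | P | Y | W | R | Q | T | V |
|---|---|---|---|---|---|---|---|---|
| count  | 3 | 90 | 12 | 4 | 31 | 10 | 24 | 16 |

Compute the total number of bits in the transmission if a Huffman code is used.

Merge the two smallest weights repeatedly:
combine Z(3), W(4) → 7
combine 7, Q(10) → 17
combine Y(12), V(16) → 28
combine 17, T(24) → 41
combine 28, R(31) → 59
combine 41, 59 → 100
combine P(90), 100 → 190
Total encoded bits = sum of merged weights = 7 + 17 + 28 + 41 + 59 + 100 + 190 = 442.

442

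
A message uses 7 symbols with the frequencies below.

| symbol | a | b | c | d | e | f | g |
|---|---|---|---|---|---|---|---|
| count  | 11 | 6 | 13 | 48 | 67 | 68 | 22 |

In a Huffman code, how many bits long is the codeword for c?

4

Build the tree from the bottom:
combine b(6), a(11) → 17
combine c(13), 17 → 30
combine g(22), 30 → 52
combine d(48), 52 → 100
combine e(67), f(68) → 135
combine 100, 135 → 235
c sits 4 levels below the root, so its codeword is 4 bits.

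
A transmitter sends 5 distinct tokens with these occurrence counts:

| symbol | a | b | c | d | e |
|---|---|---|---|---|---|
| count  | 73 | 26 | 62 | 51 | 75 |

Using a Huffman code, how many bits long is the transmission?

Build the Huffman tree bottom-up:
combine b(26), d(51) → 77
combine c(62), a(73) → 135
combine e(75), 77 → 152
combine 135, 152 → 287
The encoded length is the sum of every internal node's weight: 77 + 135 + 152 + 287 = 651 bits.

651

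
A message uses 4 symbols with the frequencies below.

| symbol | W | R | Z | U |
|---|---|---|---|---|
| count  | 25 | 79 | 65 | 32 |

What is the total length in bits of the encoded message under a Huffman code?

Build the Huffman tree bottom-up:
combine W(25), U(32) → 57
combine 57, Z(65) → 122
combine R(79), 122 → 201
Each symbol's bit-cost is frequency × depth; summing gives 380 bits (equivalently 57 + 122 + 201).

380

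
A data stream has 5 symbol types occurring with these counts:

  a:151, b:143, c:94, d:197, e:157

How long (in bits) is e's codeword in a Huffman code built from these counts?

Build the tree from the bottom:
c(94) + b(143) → 237
a(151) + e(157) → 308
d(197) + 237 → 434
308 + 434 → 742
e sits 2 levels below the root, so its codeword is 2 bits.

2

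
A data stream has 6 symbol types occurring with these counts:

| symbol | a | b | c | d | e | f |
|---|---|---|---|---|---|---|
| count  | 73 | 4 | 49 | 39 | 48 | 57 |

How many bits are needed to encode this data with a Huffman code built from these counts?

Merge the two smallest weights repeatedly:
combine b(4), d(39) → 43
combine 43, e(48) → 91
combine c(49), f(57) → 106
combine a(73), 91 → 164
combine 106, 164 → 270
Total encoded bits = sum of merged weights = 43 + 91 + 106 + 164 + 270 = 674.

674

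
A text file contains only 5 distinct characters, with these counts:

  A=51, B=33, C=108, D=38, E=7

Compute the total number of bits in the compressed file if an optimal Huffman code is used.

484

Greedily combine the two least-frequent nodes:
E(7) + B(33) → 40
D(38) + 40 → 78
A(51) + 78 → 129
C(108) + 129 → 237
Total encoded bits = sum of merged weights = 40 + 78 + 129 + 237 = 484.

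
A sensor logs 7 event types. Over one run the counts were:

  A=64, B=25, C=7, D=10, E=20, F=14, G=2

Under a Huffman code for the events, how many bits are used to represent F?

Huffman merges, smallest pair first:
combine G(2), C(7) → 9
combine 9, D(10) → 19
combine F(14), 19 → 33
combine E(20), B(25) → 45
combine 33, 45 → 78
combine A(64), 78 → 142
F sits 3 levels below the root, so its codeword is 3 bits.

3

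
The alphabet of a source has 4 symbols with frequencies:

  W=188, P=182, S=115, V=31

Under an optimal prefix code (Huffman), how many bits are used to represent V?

3

Huffman merges, smallest pair first:
V(31) + S(115) → 146
146 + P(182) → 328
W(188) + 328 → 516
V sits 3 levels below the root, so its codeword is 3 bits.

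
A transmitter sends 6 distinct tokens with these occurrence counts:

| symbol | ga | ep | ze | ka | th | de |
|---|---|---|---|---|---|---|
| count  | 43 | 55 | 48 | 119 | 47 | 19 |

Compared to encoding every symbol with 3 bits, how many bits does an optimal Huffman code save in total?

176

Fixed-length: 3 bits × 331 symbols = 993 bits.
Huffman merges:
de(19) + ga(43) → 62
th(47) + ze(48) → 95
ep(55) + 62 → 117
95 + 117 → 212
ka(119) + 212 → 331
Huffman total = 62 + 95 + 117 + 212 + 331 = 817 bits.
Saving = 993 − 817 = 176 bits.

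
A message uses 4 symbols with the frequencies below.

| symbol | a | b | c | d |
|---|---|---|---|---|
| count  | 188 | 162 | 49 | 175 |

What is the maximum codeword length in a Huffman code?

2

Merge the two lowest-weight nodes at each step:
combine c(49), b(162) → 211
combine d(175), a(188) → 363
combine 211, 363 → 574
The first pair merged (c, b) ends up deepest, at depth 2.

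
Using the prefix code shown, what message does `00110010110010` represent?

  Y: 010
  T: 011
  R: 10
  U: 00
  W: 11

UWURWUR

Read left to right; each codeword is recognised as soon as it completes (prefix code):
  00→U | 11→W | 00→U | 10→R | 11→W | 00→U | 10→R
Decoded message: UWURWUR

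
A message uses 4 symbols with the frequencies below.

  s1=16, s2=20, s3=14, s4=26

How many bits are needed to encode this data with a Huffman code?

152

Merge the two smallest weights repeatedly:
combine s3(14), s1(16) → 30
combine s2(20), s4(26) → 46
combine 30, 46 → 76
The encoded length is the sum of every internal node's weight: 30 + 46 + 76 = 152 bits.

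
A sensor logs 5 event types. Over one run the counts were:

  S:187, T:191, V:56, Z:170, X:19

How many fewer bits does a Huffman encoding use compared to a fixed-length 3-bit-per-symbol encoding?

548

Fixed-length: 3 bits × 623 symbols = 1869 bits.
Huffman merges:
merge X(19) and V(56): 75
merge 75 and Z(170): 245
merge S(187) and T(191): 378
merge 245 and 378: 623
Huffman total = 75 + 245 + 378 + 623 = 1321 bits.
Saving = 1869 − 1321 = 548 bits.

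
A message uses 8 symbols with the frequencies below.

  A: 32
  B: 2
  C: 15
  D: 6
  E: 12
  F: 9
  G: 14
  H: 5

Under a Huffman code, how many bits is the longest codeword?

5

Merge the two lowest-weight nodes at each step:
combine B(2), H(5) → 7
combine D(6), 7 → 13
combine F(9), E(12) → 21
combine 13, G(14) → 27
combine C(15), 21 → 36
combine 27, A(32) → 59
combine 36, 59 → 95
Maximum depth reached is 5.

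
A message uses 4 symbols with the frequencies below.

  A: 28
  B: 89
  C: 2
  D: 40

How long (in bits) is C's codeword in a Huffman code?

3

Repeatedly merge the two smallest:
merge C(2) and A(28): 30
merge 30 and D(40): 70
merge 70 and B(89): 159
C's leaf is at depth 3, giving a 3-bit codeword.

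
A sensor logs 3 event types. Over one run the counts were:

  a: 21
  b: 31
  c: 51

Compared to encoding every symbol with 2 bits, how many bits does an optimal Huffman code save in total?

Fixed-length: 2 bits × 103 symbols = 206 bits.
Huffman merges:
a(21) + b(31) → 52
c(51) + 52 → 103
Huffman total = 52 + 103 = 155 bits.
Saving = 206 − 155 = 51 bits.

51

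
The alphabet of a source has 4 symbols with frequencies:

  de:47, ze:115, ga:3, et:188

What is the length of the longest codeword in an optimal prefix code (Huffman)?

3

Merge the two lowest-weight nodes at each step:
ga(3) + de(47) → 50
50 + ze(115) → 165
165 + et(188) → 353
Maximum depth reached is 3.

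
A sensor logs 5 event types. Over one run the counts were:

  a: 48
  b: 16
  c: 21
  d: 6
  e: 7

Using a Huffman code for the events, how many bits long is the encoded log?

Build the Huffman tree bottom-up:
combine d(6), e(7) → 13
combine 13, b(16) → 29
combine c(21), 29 → 50
combine a(48), 50 → 98
Each symbol's bit-cost is frequency × depth; summing gives 190 bits (equivalently 13 + 29 + 50 + 98).

190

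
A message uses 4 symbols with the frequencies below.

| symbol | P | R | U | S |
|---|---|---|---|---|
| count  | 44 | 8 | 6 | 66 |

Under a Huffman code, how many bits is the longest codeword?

Merge the two lowest-weight nodes at each step:
combine U(6), R(8) → 14
combine 14, P(44) → 58
combine 58, S(66) → 124
The first pair merged (U, R) ends up deepest, at depth 3.

3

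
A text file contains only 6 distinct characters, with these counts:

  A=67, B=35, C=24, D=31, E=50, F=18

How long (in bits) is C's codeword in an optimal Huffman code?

3

Build the tree from the bottom:
merge F(18) and C(24): 42
merge D(31) and B(35): 66
merge 42 and E(50): 92
merge 66 and A(67): 133
merge 92 and 133: 225
C's leaf is at depth 3, giving a 3-bit codeword.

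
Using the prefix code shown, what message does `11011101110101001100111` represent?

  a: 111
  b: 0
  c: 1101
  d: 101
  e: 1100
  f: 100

cccbfea

Read left to right; each codeword is recognised as soon as it completes (prefix code):
  1101→c | 1101→c | 1101→c | 0→b | 100→f | 1100→e | 111→a
Decoded message: cccbfea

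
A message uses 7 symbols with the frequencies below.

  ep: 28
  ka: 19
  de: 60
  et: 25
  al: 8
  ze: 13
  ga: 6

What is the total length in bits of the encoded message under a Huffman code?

Greedily combine the two least-frequent nodes:
combine ga(6), al(8) → 14
combine ze(13), 14 → 27
combine ka(19), et(25) → 44
combine 27, ep(28) → 55
combine 44, 55 → 99
combine de(60), 99 → 159
Each symbol's bit-cost is frequency × depth; summing gives 398 bits (equivalently 14 + 27 + 44 + 55 + 99 + 159).

398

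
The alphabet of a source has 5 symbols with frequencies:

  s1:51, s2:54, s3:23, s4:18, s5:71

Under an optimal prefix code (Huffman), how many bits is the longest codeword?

Merge the two lowest-weight nodes at each step:
merge s4(18) and s3(23): 41
merge 41 and s1(51): 92
merge s2(54) and s5(71): 125
merge 92 and 125: 217
The first pair merged (s4, s3) ends up deepest, at depth 3.

3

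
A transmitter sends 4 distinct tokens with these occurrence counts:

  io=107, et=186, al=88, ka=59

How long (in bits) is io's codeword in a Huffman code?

Build the tree from the bottom:
ka(59) + al(88) → 147
io(107) + 147 → 254
et(186) + 254 → 440
The subtree containing io is merged 2 times, so code length = 2.

2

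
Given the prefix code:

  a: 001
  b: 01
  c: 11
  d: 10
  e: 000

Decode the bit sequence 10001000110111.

Read left to right; each codeword is recognised as soon as it completes (prefix code):
  10→d | 001→a | 000→e | 11→c | 01→b | 11→c
Decoded message: daecbc

daecbc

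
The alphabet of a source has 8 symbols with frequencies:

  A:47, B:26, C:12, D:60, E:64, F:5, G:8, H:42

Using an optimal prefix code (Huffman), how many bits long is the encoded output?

Build the Huffman tree bottom-up:
merge F(5) and G(8): 13
merge C(12) and 13: 25
merge 25 and B(26): 51
merge H(42) and A(47): 89
merge 51 and D(60): 111
merge E(64) and 89: 153
merge 111 and 153: 264
The encoded length is the sum of every internal node's weight: 13 + 25 + 51 + 89 + 111 + 153 + 264 = 706 bits.

706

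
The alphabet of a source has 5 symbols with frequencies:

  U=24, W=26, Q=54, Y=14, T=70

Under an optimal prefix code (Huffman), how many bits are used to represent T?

Repeatedly merge the two smallest:
combine Y(14), U(24) → 38
combine W(26), 38 → 64
combine Q(54), 64 → 118
combine T(70), 118 → 188
T sits one level below the root: a 1-bit codeword.

1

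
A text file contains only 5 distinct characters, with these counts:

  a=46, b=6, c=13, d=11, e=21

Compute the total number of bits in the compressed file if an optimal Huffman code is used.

Build the Huffman tree bottom-up:
merge b(6) and d(11): 17
merge c(13) and 17: 30
merge e(21) and 30: 51
merge a(46) and 51: 97
Total encoded bits = sum of merged weights = 17 + 30 + 51 + 97 = 195.

195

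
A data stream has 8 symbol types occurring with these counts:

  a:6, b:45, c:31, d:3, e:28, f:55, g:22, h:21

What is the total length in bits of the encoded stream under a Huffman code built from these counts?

Greedily combine the two least-frequent nodes:
combine d(3), a(6) → 9
combine 9, h(21) → 30
combine g(22), e(28) → 50
combine 30, c(31) → 61
combine b(45), 50 → 95
combine f(55), 61 → 116
combine 95, 116 → 211
Each symbol's bit-cost is frequency × depth; summing gives 572 bits (equivalently 9 + 30 + 50 + 61 + 95 + 116 + 211).

572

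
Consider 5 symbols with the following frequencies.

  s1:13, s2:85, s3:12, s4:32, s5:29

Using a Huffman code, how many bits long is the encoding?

336

Build the Huffman tree bottom-up:
s3(12) + s1(13) → 25
25 + s5(29) → 54
s4(32) + 54 → 86
s2(85) + 86 → 171
Total encoded bits = sum of merged weights = 25 + 54 + 86 + 171 = 336.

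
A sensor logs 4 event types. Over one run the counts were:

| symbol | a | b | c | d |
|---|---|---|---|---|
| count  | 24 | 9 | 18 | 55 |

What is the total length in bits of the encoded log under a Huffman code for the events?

184

Greedily combine the two least-frequent nodes:
b(9) + c(18) → 27
a(24) + 27 → 51
51 + d(55) → 106
The encoded length is the sum of every internal node's weight: 27 + 51 + 106 = 184 bits.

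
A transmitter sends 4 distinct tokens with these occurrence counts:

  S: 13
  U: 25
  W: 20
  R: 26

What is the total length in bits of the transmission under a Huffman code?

Merge the two smallest weights repeatedly:
combine S(13), W(20) → 33
combine U(25), R(26) → 51
combine 33, 51 → 84
Total encoded bits = sum of merged weights = 33 + 51 + 84 = 168.

168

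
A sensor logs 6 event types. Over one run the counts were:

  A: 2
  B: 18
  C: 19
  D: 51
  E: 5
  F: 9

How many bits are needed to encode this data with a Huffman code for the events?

Greedily combine the two least-frequent nodes:
combine A(2), E(5) → 7
combine 7, F(9) → 16
combine 16, B(18) → 34
combine C(19), 34 → 53
combine D(51), 53 → 104
Each symbol's bit-cost is frequency × depth; summing gives 214 bits (equivalently 7 + 16 + 34 + 53 + 104).

214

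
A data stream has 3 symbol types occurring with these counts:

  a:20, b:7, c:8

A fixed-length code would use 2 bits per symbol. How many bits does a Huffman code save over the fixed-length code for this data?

Fixed-length: 2 bits × 35 symbols = 70 bits.
Huffman merges:
combine b(7), c(8) → 15
combine 15, a(20) → 35
Huffman total = 15 + 35 = 50 bits.
Saving = 70 − 50 = 20 bits.

20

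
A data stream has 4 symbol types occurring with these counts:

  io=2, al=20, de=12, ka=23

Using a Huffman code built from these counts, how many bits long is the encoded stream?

105

Greedily combine the two least-frequent nodes:
merge io(2) and de(12): 14
merge 14 and al(20): 34
merge ka(23) and 34: 57
Each symbol's bit-cost is frequency × depth; summing gives 105 bits (equivalently 14 + 34 + 57).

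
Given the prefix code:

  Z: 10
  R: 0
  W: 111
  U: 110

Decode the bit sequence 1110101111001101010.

WRZWZRUZZ

Read left to right; each codeword is recognised as soon as it completes (prefix code):
  111→W | 0→R | 10→Z | 111→W | 10→Z | 0→R | 110→U | 10→Z | 10→Z
Decoded message: WRZWZRUZZ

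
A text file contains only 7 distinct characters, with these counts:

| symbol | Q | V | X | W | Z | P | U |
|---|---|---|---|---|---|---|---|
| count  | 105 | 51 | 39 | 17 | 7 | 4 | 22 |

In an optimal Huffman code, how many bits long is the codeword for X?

3

Huffman merges, smallest pair first:
P(4) + Z(7) → 11
11 + W(17) → 28
U(22) + 28 → 50
X(39) + 50 → 89
V(51) + 89 → 140
Q(105) + 140 → 245
X's leaf is at depth 3, giving a 3-bit codeword.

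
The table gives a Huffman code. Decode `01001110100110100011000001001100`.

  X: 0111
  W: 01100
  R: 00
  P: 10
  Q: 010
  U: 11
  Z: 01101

QXQZRWRQW

Read left to right; each codeword is recognised as soon as it completes (prefix code):
  010→Q | 0111→X | 010→Q | 01101→Z | 00→R | 01100→W | 00→R | 010→Q | 01100→W
Decoded message: QXQZRWRQW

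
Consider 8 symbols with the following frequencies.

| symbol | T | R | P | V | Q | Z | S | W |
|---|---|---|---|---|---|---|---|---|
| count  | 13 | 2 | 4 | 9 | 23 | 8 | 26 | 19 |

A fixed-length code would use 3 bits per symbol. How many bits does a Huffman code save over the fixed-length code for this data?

Fixed-length: 3 bits × 104 symbols = 312 bits.
Huffman merges:
R(2) + P(4) → 6
6 + Z(8) → 14
V(9) + T(13) → 22
14 + W(19) → 33
22 + Q(23) → 45
S(26) + 33 → 59
45 + 59 → 104
Huffman total = 6 + 14 + 22 + 33 + 45 + 59 + 104 = 283 bits.
Saving = 312 − 283 = 29 bits.

29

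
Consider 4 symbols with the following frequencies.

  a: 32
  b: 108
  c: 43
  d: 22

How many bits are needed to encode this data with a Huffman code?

Build the Huffman tree bottom-up:
merge d(22) and a(32): 54
merge c(43) and 54: 97
merge 97 and b(108): 205
Each symbol's bit-cost is frequency × depth; summing gives 356 bits (equivalently 54 + 97 + 205).

356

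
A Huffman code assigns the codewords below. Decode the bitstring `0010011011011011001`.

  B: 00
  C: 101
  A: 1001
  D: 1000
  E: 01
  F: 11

BACCCA

Read left to right; each codeword is recognised as soon as it completes (prefix code):
  00→B | 1001→A | 101→C | 101→C | 101→C | 1001→A
Decoded message: BACCCA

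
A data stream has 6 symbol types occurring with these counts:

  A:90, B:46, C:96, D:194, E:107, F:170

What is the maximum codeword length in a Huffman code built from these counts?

Merge the two lowest-weight nodes at each step:
combine B(46), A(90) → 136
combine C(96), E(107) → 203
combine 136, F(170) → 306
combine D(194), 203 → 397
combine 306, 397 → 703
The first pair merged (B, A) ends up deepest, at depth 3.

3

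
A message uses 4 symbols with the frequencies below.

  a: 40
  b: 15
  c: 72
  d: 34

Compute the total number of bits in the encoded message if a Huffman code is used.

299

Build the Huffman tree bottom-up:
merge b(15) and d(34): 49
merge a(40) and 49: 89
merge c(72) and 89: 161
The encoded length is the sum of every internal node's weight: 49 + 89 + 161 = 299 bits.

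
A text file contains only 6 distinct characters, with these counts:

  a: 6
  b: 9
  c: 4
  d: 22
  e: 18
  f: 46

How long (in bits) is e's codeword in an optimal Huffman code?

Build the tree from the bottom:
combine c(4), a(6) → 10
combine b(9), 10 → 19
combine e(18), 19 → 37
combine d(22), 37 → 59
combine f(46), 59 → 105
e sits 3 levels below the root, so its codeword is 3 bits.

3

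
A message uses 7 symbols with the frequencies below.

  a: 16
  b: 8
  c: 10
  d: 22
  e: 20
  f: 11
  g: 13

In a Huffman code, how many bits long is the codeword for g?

Huffman merges, smallest pair first:
b(8) + c(10) → 18
f(11) + g(13) → 24
a(16) + 18 → 34
e(20) + d(22) → 42
24 + 34 → 58
42 + 58 → 100
The subtree containing g is merged 3 times, so code length = 3.

3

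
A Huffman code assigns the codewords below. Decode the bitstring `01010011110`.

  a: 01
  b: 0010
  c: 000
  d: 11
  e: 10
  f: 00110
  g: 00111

aage

Read left to right; each codeword is recognised as soon as it completes (prefix code):
  01→a | 01→a | 00111→g | 10→e
Decoded message: aage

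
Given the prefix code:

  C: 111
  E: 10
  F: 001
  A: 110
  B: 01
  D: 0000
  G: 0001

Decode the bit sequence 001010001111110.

FBGCA

Read left to right; each codeword is recognised as soon as it completes (prefix code):
  001→F | 01→B | 0001→G | 111→C | 110→A
Decoded message: FBGCA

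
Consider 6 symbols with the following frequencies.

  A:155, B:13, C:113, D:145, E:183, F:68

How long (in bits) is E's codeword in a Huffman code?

Repeatedly merge the two smallest:
B(13) + F(68) → 81
81 + C(113) → 194
D(145) + A(155) → 300
E(183) + 194 → 377
300 + 377 → 677
E's leaf is at depth 2, giving a 2-bit codeword.

2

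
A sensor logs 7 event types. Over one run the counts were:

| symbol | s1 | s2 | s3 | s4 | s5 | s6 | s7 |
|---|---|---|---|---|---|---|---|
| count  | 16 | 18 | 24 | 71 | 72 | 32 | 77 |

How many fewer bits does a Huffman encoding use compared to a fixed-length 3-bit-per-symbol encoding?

Fixed-length: 3 bits × 310 symbols = 930 bits.
Huffman merges:
merge s1(16) and s2(18): 34
merge s3(24) and s6(32): 56
merge 34 and 56: 90
merge s4(71) and s5(72): 143
merge s7(77) and 90: 167
merge 143 and 167: 310
Huffman total = 34 + 56 + 90 + 143 + 167 + 310 = 800 bits.
Saving = 930 − 800 = 130 bits.

130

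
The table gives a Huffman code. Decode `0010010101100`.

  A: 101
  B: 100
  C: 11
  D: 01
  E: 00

Read left to right; each codeword is recognised as soon as it completes (prefix code):
  00→E | 100→B | 101→A | 01→D | 100→B
Decoded message: EBADB

EBADB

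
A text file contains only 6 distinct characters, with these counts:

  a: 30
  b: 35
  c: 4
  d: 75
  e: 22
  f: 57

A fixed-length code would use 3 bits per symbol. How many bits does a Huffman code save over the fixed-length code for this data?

141

Fixed-length: 3 bits × 223 symbols = 669 bits.
Huffman merges:
combine c(4), e(22) → 26
combine 26, a(30) → 56
combine b(35), 56 → 91
combine f(57), d(75) → 132
combine 91, 132 → 223
Huffman total = 26 + 56 + 91 + 132 + 223 = 528 bits.
Saving = 669 − 528 = 141 bits.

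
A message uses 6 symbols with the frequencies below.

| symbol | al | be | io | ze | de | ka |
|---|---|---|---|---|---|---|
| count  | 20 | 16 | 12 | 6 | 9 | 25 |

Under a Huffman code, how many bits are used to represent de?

Repeatedly merge the two smallest:
ze(6) + de(9) → 15
io(12) + 15 → 27
be(16) + al(20) → 36
ka(25) + 27 → 52
36 + 52 → 88
The subtree containing de is merged 4 times, so code length = 4.

4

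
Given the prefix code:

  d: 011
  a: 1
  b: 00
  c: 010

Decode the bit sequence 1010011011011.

acddd

Read left to right; each codeword is recognised as soon as it completes (prefix code):
  1→a | 010→c | 011→d | 011→d | 011→d
Decoded message: acddd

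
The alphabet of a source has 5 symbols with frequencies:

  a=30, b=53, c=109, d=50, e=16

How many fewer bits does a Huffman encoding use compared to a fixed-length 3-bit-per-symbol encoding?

Fixed-length: 3 bits × 258 symbols = 774 bits.
Huffman merges:
e(16) + a(30) → 46
46 + d(50) → 96
b(53) + 96 → 149
c(109) + 149 → 258
Huffman total = 46 + 96 + 149 + 258 = 549 bits.
Saving = 774 − 549 = 225 bits.

225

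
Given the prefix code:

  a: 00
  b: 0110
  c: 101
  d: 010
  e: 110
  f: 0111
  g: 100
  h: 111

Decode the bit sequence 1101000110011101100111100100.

egbfbfgg

Read left to right; each codeword is recognised as soon as it completes (prefix code):
  110→e | 100→g | 0110→b | 0111→f | 0110→b | 0111→f | 100→g | 100→g
Decoded message: egbfbfgg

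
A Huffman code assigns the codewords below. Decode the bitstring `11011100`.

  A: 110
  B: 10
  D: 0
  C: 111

ACDD

Read left to right; each codeword is recognised as soon as it completes (prefix code):
  110→A | 111→C | 0→D | 0→D
Decoded message: ACDD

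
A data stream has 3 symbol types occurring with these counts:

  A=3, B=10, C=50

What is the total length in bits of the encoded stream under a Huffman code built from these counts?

Greedily combine the two least-frequent nodes:
A(3) + B(10) → 13
13 + C(50) → 63
Each symbol's bit-cost is frequency × depth; summing gives 76 bits (equivalently 13 + 63).

76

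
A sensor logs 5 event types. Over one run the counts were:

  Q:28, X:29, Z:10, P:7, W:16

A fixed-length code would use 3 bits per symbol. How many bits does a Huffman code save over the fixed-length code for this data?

Fixed-length: 3 bits × 90 symbols = 270 bits.
Huffman merges:
combine P(7), Z(10) → 17
combine W(16), 17 → 33
combine Q(28), X(29) → 57
combine 33, 57 → 90
Huffman total = 17 + 33 + 57 + 90 = 197 bits.
Saving = 270 − 197 = 73 bits.

73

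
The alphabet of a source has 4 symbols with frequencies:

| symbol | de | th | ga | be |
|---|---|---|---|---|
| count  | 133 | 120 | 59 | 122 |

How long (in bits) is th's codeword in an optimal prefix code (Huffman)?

Build the tree from the bottom:
ga(59) + th(120) → 179
be(122) + de(133) → 255
179 + 255 → 434
The subtree containing th is merged 2 times, so code length = 2.

2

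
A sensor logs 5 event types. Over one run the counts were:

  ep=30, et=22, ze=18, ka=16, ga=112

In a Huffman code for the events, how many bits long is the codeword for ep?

3

Build the tree from the bottom:
merge ka(16) and ze(18): 34
merge et(22) and ep(30): 52
merge 34 and 52: 86
merge 86 and ga(112): 198
The subtree containing ep is merged 3 times, so code length = 3.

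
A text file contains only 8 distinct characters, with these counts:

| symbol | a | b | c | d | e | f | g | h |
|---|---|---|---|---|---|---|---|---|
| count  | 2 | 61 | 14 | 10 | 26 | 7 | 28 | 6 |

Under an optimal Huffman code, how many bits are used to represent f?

4

Huffman merges, smallest pair first:
combine a(2), h(6) → 8
combine f(7), 8 → 15
combine d(10), c(14) → 24
combine 15, 24 → 39
combine e(26), g(28) → 54
combine 39, 54 → 93
combine b(61), 93 → 154
f's leaf is at depth 4, giving a 4-bit codeword.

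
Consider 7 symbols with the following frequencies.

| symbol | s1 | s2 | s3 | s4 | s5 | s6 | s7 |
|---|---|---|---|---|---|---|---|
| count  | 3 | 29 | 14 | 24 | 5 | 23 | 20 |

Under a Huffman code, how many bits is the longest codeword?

Merge the two lowest-weight nodes at each step:
merge s1(3) and s5(5): 8
merge 8 and s3(14): 22
merge s7(20) and 22: 42
merge s6(23) and s4(24): 47
merge s2(29) and 42: 71
merge 47 and 71: 118
Maximum depth reached is 5.

5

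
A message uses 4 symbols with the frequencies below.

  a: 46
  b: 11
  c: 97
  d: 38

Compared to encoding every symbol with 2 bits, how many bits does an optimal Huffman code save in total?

48

Fixed-length: 2 bits × 192 symbols = 384 bits.
Huffman merges:
combine b(11), d(38) → 49
combine a(46), 49 → 95
combine 95, c(97) → 192
Huffman total = 49 + 95 + 192 = 336 bits.
Saving = 384 − 336 = 48 bits.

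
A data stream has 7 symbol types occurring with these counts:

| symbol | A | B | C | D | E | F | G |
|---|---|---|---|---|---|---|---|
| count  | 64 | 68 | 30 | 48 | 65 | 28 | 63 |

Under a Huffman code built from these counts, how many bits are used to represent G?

3

Build the tree from the bottom:
merge F(28) and C(30): 58
merge D(48) and 58: 106
merge G(63) and A(64): 127
merge E(65) and B(68): 133
merge 106 and 127: 233
merge 133 and 233: 366
G sits 3 levels below the root, so its codeword is 3 bits.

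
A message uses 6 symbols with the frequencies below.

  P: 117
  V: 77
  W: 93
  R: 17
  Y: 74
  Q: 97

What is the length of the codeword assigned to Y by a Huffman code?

4

Repeatedly merge the two smallest:
R(17) + Y(74) → 91
V(77) + 91 → 168
W(93) + Q(97) → 190
P(117) + 168 → 285
190 + 285 → 475
Y's leaf is at depth 4, giving a 4-bit codeword.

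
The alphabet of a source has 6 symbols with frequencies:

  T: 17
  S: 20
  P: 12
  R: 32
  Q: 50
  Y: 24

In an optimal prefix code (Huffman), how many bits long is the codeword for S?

3

Repeatedly merge the two smallest:
merge P(12) and T(17): 29
merge S(20) and Y(24): 44
merge 29 and R(32): 61
merge 44 and Q(50): 94
merge 61 and 94: 155
S's leaf is at depth 3, giving a 3-bit codeword.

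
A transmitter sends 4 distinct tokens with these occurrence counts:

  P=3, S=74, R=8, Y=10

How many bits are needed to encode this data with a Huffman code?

127

Build the Huffman tree bottom-up:
combine P(3), R(8) → 11
combine Y(10), 11 → 21
combine 21, S(74) → 95
Total encoded bits = sum of merged weights = 11 + 21 + 95 = 127.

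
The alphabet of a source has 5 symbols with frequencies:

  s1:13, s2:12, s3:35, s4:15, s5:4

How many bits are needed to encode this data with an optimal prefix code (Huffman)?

Greedily combine the two least-frequent nodes:
merge s5(4) and s2(12): 16
merge s1(13) and s4(15): 28
merge 16 and 28: 44
merge s3(35) and 44: 79
Total encoded bits = sum of merged weights = 16 + 28 + 44 + 79 = 167.

167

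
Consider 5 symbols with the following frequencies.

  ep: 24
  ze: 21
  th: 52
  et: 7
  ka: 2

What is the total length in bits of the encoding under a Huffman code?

Greedily combine the two least-frequent nodes:
ka(2) + et(7) → 9
9 + ze(21) → 30
ep(24) + 30 → 54
th(52) + 54 → 106
Total encoded bits = sum of merged weights = 9 + 30 + 54 + 106 = 199.

199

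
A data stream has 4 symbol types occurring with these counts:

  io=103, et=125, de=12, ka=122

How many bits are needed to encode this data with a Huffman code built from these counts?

714

Merge the two smallest weights repeatedly:
merge de(12) and io(103): 115
merge 115 and ka(122): 237
merge et(125) and 237: 362
Total encoded bits = sum of merged weights = 115 + 237 + 362 = 714.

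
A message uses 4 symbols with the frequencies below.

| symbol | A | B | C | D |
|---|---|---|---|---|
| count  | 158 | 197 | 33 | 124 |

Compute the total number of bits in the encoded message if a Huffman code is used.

Merge the two smallest weights repeatedly:
C(33) + D(124) → 157
157 + A(158) → 315
B(197) + 315 → 512
The encoded length is the sum of every internal node's weight: 157 + 315 + 512 = 984 bits.

984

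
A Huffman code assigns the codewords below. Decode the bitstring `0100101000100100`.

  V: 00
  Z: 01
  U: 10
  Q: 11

ZVUUVUZV

Read left to right; each codeword is recognised as soon as it completes (prefix code):
  01→Z | 00→V | 10→U | 10→U | 00→V | 10→U | 01→Z | 00→V
Decoded message: ZVUUVUZV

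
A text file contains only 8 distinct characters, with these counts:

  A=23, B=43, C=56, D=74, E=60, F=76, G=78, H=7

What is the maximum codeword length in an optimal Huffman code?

Merge the two lowest-weight nodes at each step:
merge H(7) and A(23): 30
merge 30 and B(43): 73
merge C(56) and E(60): 116
merge 73 and D(74): 147
merge F(76) and G(78): 154
merge 116 and 147: 263
merge 154 and 263: 417
Maximum depth reached is 5.

5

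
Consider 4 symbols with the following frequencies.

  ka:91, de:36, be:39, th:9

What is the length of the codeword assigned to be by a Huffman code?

Repeatedly merge the two smallest:
th(9) + de(36) → 45
be(39) + 45 → 84
84 + ka(91) → 175
be sits 2 levels below the root, so its codeword is 2 bits.

2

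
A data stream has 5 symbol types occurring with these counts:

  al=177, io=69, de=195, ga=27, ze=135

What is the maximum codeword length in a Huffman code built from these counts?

3

Merge the two lowest-weight nodes at each step:
combine ga(27), io(69) → 96
combine 96, ze(135) → 231
combine al(177), de(195) → 372
combine 231, 372 → 603
The rarest symbols sit at the bottom; the longest codeword is 3 bits.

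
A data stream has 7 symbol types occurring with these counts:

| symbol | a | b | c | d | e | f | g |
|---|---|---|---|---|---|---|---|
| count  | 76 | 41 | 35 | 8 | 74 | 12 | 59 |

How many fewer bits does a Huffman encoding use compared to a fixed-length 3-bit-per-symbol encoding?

Fixed-length: 3 bits × 305 symbols = 915 bits.
Huffman merges:
merge d(8) and f(12): 20
merge 20 and c(35): 55
merge b(41) and 55: 96
merge g(59) and e(74): 133
merge a(76) and 96: 172
merge 133 and 172: 305
Huffman total = 20 + 55 + 96 + 133 + 172 + 305 = 781 bits.
Saving = 915 − 781 = 134 bits.

134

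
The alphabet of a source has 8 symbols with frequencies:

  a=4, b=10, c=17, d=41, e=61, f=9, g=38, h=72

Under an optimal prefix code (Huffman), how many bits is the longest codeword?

6

Merge the two lowest-weight nodes at each step:
merge a(4) and f(9): 13
merge b(10) and 13: 23
merge c(17) and 23: 40
merge g(38) and 40: 78
merge d(41) and e(61): 102
merge h(72) and 78: 150
merge 102 and 150: 252
Maximum depth reached is 6.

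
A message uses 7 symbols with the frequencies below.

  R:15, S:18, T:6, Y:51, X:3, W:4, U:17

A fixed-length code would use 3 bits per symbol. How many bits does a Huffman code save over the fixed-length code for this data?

Fixed-length: 3 bits × 114 symbols = 342 bits.
Huffman merges:
X(3) + W(4) → 7
T(6) + 7 → 13
13 + R(15) → 28
U(17) + S(18) → 35
28 + 35 → 63
Y(51) + 63 → 114
Huffman total = 7 + 13 + 28 + 35 + 63 + 114 = 260 bits.
Saving = 342 − 260 = 82 bits.

82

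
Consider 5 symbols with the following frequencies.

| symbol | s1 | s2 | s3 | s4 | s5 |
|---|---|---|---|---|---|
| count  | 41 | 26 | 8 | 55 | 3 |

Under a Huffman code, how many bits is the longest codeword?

4

Merge the two lowest-weight nodes at each step:
combine s5(3), s3(8) → 11
combine 11, s2(26) → 37
combine 37, s1(41) → 78
combine s4(55), 78 → 133
The first pair merged (s5, s3) ends up deepest, at depth 4.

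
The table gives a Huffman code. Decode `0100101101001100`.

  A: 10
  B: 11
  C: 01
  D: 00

CDABCDBD

Read left to right; each codeword is recognised as soon as it completes (prefix code):
  01→C | 00→D | 10→A | 11→B | 01→C | 00→D | 11→B | 00→D
Decoded message: CDABCDBD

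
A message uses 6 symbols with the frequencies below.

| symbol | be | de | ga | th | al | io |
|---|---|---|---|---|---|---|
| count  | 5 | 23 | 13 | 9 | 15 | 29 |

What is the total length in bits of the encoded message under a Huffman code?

Greedily combine the two least-frequent nodes:
be(5) + th(9) → 14
ga(13) + 14 → 27
al(15) + de(23) → 38
27 + io(29) → 56
38 + 56 → 94
Each symbol's bit-cost is frequency × depth; summing gives 229 bits (equivalently 14 + 27 + 38 + 56 + 94).

229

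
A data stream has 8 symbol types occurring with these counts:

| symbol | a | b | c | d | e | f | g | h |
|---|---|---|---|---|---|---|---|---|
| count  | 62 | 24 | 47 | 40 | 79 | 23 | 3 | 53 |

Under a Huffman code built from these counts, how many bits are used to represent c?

3

Huffman merges, smallest pair first:
combine g(3), f(23) → 26
combine b(24), 26 → 50
combine d(40), c(47) → 87
combine 50, h(53) → 103
combine a(62), e(79) → 141
combine 87, 103 → 190
combine 141, 190 → 331
c's leaf is at depth 3, giving a 3-bit codeword.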